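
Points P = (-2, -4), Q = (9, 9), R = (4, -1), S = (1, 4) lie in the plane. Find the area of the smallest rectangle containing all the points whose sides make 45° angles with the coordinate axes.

96

In coordinates u = x + y, v = x − y the rectangle is axis-aligned; the map (x,y)→(u,v) scales areas by 2.
u-values: -6, 18, 3, 5; range = 18 − (-6) = 24.
v-values: 2, 0, 5, -3; range = 5 − (-3) = 8.
Area = (24 × 8) / 2 = 96.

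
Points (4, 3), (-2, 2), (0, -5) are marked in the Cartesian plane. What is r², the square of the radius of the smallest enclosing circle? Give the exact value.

Call the three points A, B, C in the order given.
Side lengths²: AB² = 37, AC² = 80, BC² = 53.
Since AC² = 80 < 53 + 37 = 90, the triangle is acute, so the smallest enclosing circle is the circumcircle.
Circumcentre = (17/11, -17/22), r² = 9805/484.

9805/484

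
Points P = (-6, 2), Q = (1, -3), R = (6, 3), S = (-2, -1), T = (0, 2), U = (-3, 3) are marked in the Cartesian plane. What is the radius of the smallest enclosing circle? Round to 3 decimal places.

By Welzl's lemma the MEC is supported by two points (diametrically opposite) or three points (on a circumcircle).
The farthest pair is P–R with squared distance 145. The circle on this segment as diameter has centre (0, 2.5) and r² = 145/4 = 36.25.
Check Q: distance² to centre = 31.25 ≤ 36.25, so it lies inside.
All remaining points lie in this disk, and no smaller disk contains both endpoints, so this is the minimum enclosing circle.
r = √(36.25) ≈ 6.021.

6.021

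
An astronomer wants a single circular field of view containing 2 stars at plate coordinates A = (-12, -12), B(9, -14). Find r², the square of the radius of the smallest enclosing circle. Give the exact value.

The smallest circle enclosing two points has them as diameter endpoints.
Centre = midpoint = (-1.5, -13); r² = |AB|²/4 = 445/4 = 111.25.

111.25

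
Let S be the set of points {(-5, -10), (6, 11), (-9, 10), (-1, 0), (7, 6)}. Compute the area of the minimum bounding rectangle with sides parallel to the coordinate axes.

x ranges over [-9, 7], width 16.
y ranges over [-10, 11], height 21.
Area = 16 × 21 = 336.

336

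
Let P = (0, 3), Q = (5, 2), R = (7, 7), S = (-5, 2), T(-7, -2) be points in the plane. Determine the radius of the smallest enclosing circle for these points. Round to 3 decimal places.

A smallest enclosing disk is always determined by at most three of the input points on its boundary.
The farthest pair is R–T with squared distance 277. The circle on this segment as diameter has centre (0, 2.5) and r² = 277/4 = 69.25.
Check P: distance² to centre = 0.25 ≤ 69.25, so it lies inside.
All remaining points lie in this disk, and no smaller disk contains both endpoints, so this is the minimum enclosing circle.
r = √(69.25) ≈ 8.322.

8.322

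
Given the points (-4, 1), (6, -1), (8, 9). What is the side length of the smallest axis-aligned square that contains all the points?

The bounding box has width 12 and height 10.
An axis-aligned square enclosing the set must have side ≥ max(width, height).
So the minimum side is max(12, 10) = 12.

12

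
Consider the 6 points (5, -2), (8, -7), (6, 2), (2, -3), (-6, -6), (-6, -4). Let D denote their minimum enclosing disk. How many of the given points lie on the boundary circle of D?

3

The minimum enclosing circle of a finite set is fixed by two of the points (as a diameter) or three (as a circumcircle).
The minimum enclosing circle is determined by three boundary points: (8, -7), (6, 2), (-6, -6).
Their circumcentre is (37/31, -235/62) with r² = 217685/3844.
The farthest remaining point (-6, -4) is at distance² 199085/3844 ≤ 217685/3844.
The points at distance exactly r from the centre are (8, -7), (6, 2), (-6, -6) — 3 points.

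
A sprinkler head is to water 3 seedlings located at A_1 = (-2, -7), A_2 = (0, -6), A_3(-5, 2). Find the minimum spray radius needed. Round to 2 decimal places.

Side lengths²: A_1A_2² = 5, A_1A_3² = 90, A_2A_3² = 89.
Since A_1A_3² = 90 < 89 + 5 = 94, the triangle is acute, so the smallest enclosing circle is the circumcircle.
Circumcentre = (-43/14, -33/14), r² = 2225/98.
r = √(2225/98) ≈ 4.76.

4.76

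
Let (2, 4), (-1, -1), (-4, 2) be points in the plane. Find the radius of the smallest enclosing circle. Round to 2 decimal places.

Call the three points A, B, C in the order given.
Side lengths²: AB² = 34, AC² = 40, BC² = 18.
Since AC² = 40 < 34 + 18 = 52, the triangle is acute, so the smallest enclosing circle is the circumcircle.
Circumcentre = (-0.75, 2.25), r² = 10.625.
r = √(10.625) ≈ 3.26.

3.26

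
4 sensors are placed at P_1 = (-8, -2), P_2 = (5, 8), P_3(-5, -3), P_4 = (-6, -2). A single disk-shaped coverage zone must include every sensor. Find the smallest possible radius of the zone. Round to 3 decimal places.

8.201

A smallest enclosing disk is always determined by at most three of the input points on its boundary.
The farthest pair is P_1–P_2 with squared distance 269. The circle on this segment as diameter has centre (-1.5, 3) and r² = 269/4 = 67.25.
Check P_3: distance² to centre = 48.25 ≤ 67.25, so it lies inside.
All remaining points lie in this disk, and no smaller disk contains both endpoints, so this is the minimum enclosing circle.
r = √(67.25) ≈ 8.201.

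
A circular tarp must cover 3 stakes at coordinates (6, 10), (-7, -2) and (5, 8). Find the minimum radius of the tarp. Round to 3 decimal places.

Call the three points A, B, C in the order given.
Side lengths²: AB² = 313, AC² = 5, BC² = 244.
Since AB² = 313 ≥ 244 + 5 = 249, the angle opposite AB is not acute, so the smallest enclosing circle has AB as diameter.
Centre = midpoint of AB = (-0.5, 4), r² = 313/4 = 78.25.
r = √(78.25) ≈ 8.846.

8.846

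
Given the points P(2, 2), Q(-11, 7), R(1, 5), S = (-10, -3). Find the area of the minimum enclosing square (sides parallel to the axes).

The bounding box has width 13 and height 10.
An axis-aligned square enclosing the set must have side ≥ max(width, height).
So the minimum side is max(13, 10) = 13.
Area = 13² = 169.

169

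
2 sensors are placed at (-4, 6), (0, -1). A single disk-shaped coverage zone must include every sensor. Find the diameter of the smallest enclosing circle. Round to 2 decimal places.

The smallest circle enclosing two points has them as diameter endpoints.
Centre = midpoint = (-2, 2.5); r² = |(-4, 6)−(0, -1)|²/4 = 65/4 = 16.25.
Diameter = 2r = 2√(16.25) ≈ 8.06.

8.06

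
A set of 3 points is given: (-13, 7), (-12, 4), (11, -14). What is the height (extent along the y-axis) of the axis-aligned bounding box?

21

max y = 7, min y = -14, so height = 21.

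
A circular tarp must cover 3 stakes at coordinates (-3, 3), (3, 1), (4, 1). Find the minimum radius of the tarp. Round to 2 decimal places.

Call the three points A, B, C in the order given.
Side lengths²: AB² = 40, AC² = 53, BC² = 1.
Since AC² = 53 ≥ 40 + 1 = 41, the angle opposite AC is not acute, so the smallest enclosing circle has AC as diameter.
Centre = midpoint of AC = (0.5, 2), r² = 53/4 = 13.25.
r = √(13.25) ≈ 3.64.

3.64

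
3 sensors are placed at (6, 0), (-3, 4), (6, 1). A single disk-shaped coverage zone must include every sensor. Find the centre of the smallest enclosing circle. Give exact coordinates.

Call the three points A, B, C in the order given.
Side lengths²: AB² = 97, AC² = 1, BC² = 90.
Since AB² = 97 ≥ 90 + 1 = 91, the angle opposite AB is not acute, so the smallest enclosing circle has AB as diameter.
Centre = midpoint of AB = (1.5, 2), r² = 97/4 = 24.25.
Centre = (1.5, 2).

(1.5, 2)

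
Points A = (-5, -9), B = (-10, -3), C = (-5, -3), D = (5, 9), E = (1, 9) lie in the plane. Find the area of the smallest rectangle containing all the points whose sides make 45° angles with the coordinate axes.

In coordinates u = x + y, v = x − y the rectangle is axis-aligned; the map (x,y)→(u,v) scales areas by 2.
u-values: -14, -13, -8, 14, 10; range = 14 − (-14) = 28.
v-values: 4, -7, -2, -4, -8; range = 4 − (-8) = 12.
Area = (28 × 12) / 2 = 168.

168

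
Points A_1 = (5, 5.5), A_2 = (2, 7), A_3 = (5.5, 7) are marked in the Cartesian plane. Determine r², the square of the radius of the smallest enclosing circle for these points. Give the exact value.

3.125

Side lengths²: A_1A_2² = 11.25, A_1A_3² = 2.5, A_2A_3² = 12.25.
Since A_2A_3² = 12.25 < 11.25 + 2.5 = 13.75, the triangle is acute, so the smallest enclosing circle is the circumcircle.
Circumcentre = (3.75, 6.75), r² = 3.125.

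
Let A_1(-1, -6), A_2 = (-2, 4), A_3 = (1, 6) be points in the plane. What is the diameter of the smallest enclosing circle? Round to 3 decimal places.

Side lengths²: A_1A_2² = 101, A_1A_3² = 148, A_2A_3² = 13.
Since A_1A_3² = 148 ≥ 101 + 13 = 114, the angle opposite A_1A_3 is not acute, so the smallest enclosing circle has A_1A_3 as diameter.
Centre = midpoint of A_1A_3 = (0, 0), r² = 148/4 = 37.
Diameter = 2r = 2√37 ≈ 12.166.

12.166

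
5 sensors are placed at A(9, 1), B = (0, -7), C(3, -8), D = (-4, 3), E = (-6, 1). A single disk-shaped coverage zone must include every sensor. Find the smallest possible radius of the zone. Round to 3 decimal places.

By Welzl's lemma the MEC is supported by two points (diametrically opposite) or three points (on a circumcircle).
The minimum enclosing circle is determined by three boundary points: A, C, E.
Their circumcentre is (1.5, -0.5) with r² = 58.5.
The farthest remaining point B is at distance² 44.5 ≤ 58.5.
r = √(58.5) ≈ 7.649.

7.649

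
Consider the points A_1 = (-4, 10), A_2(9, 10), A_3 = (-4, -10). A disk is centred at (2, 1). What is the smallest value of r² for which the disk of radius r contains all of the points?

The required radius is the distance from (2, 1) to the farthest point.
Squared distances: 117, 130, 157.
Maximum is 157, attained at A_3.

157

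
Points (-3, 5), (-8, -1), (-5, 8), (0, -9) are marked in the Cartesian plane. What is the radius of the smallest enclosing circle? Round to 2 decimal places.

8.86

A smallest enclosing disk is always determined by at most three of the input points on its boundary.
The farthest pair is (-5, 8)–(0, -9) with squared distance 314. The circle on this segment as diameter has centre (-2.5, -0.5) and r² = 314/4 = 78.5.
Check (-3, 5): distance² to centre = 30.5 ≤ 78.5, so it lies inside.
All remaining points lie in this disk, and no smaller disk contains both endpoints, so this is the minimum enclosing circle.
r = √(78.5) ≈ 8.86.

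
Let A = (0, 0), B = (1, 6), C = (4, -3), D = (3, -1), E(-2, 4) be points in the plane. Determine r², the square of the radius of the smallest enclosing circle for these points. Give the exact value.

A smallest enclosing disk is always determined by at most three of the input points on its boundary.
The minimum enclosing circle is determined by three boundary points: B, C, E.
Their circumcentre is (43/22, 29/22) with r² = 5525/242.
The farthest remaining point D is at distance² 1565/242 ≤ 5525/242.

5525/242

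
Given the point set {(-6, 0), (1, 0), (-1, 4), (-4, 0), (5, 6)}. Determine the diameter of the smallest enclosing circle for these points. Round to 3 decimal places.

The minimum enclosing circle of a finite set is fixed by two of the points (as a diameter) or three (as a circumcircle).
The farthest pair is (-6, 0)–(5, 6) with squared distance 157. The circle on this segment as diameter has centre (-0.5, 3) and r² = 157/4 = 39.25.
Check (1, 0): distance² to centre = 11.25 ≤ 39.25, so it lies inside.
All remaining points lie in this disk, and no smaller disk contains both endpoints, so this is the minimum enclosing circle.
Diameter = 2r = 2√(39.25) ≈ 12.530.

12.530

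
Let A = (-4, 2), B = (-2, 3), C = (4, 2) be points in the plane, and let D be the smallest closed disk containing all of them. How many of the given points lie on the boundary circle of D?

Side lengths²: AB² = 5, AC² = 64, BC² = 37.
Since AC² = 64 ≥ 37 + 5 = 42, the angle opposite AC is not acute, so the smallest enclosing circle has AC as diameter.
Centre = midpoint of AC = (0, 2), r² = 64/4 = 16.
The points at distance exactly r from the centre are A, C — 2 points.

2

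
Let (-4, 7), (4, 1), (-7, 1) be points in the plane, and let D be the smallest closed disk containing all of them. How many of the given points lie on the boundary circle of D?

3

Call the three points A, B, C in the order given.
Side lengths²: AB² = 100, AC² = 45, BC² = 121.
Since BC² = 121 < 100 + 45 = 145, the triangle is acute, so the smallest enclosing circle is the circumcircle.
Circumcentre = (-1.5, 2), r² = 31.25.
The points at distance exactly r from the centre are (-4, 7), (4, 1), (-7, 1) — 3 points.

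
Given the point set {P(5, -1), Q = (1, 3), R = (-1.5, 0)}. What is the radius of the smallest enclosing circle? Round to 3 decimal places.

3.302

Side lengths²: PQ² = 32, PR² = 43.25, QR² = 15.25.
Since PR² = 43.25 < 32 + 15.25 = 47.25, the triangle is acute, so the smallest enclosing circle is the circumcircle.
Circumcentre = (79/44, -9/44), r² = 10553/968.
r = √(10553/968) ≈ 3.302.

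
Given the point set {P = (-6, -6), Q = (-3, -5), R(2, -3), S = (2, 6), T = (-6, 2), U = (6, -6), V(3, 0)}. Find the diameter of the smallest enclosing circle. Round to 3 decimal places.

By Welzl's lemma the MEC is supported by two points (diametrically opposite) or three points (on a circumcircle).
The minimum enclosing circle is determined by three boundary points: P, S, U.
Their circumcentre is (0, -4/3) with r² = 520/9.
The farthest remaining point T is at distance² 424/9 ≤ 520/9.
Diameter = 2r = 2√(520/9) ≈ 15.202.

15.202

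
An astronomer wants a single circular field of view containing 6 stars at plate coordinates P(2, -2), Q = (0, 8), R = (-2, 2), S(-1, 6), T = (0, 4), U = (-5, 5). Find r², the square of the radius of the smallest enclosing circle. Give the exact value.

27.625

The minimum enclosing circle of a finite set is fixed by two of the points (as a diameter) or three (as a circumcircle).
The minimum enclosing circle is determined by three boundary points: P, Q, U.
Their circumcentre is (-0.25, 2.75) with r² = 27.625.
The farthest remaining point S is at distance² 11.125 ≤ 27.625.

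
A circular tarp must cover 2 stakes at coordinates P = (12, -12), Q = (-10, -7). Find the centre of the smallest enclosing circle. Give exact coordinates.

The smallest circle enclosing two points has them as diameter endpoints.
Centre = midpoint = (1, -9.5); r² = |PQ|²/4 = 509/4 = 127.25.
Centre = (1, -9.5).

(1, -9.5)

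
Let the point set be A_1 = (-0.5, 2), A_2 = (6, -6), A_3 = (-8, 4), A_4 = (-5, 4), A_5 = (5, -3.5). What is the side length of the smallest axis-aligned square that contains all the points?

The bounding box has width 14 and height 10.
An axis-aligned square enclosing the set must have side ≥ max(width, height).
So the minimum side is max(14, 10) = 14.

14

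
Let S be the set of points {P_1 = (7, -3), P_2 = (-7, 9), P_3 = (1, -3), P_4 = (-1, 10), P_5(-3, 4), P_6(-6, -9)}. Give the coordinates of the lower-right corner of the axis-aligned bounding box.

(7, -9)

x-range [-7, 7], y-range [-9, 10].
The lower-right corner is (7, -9).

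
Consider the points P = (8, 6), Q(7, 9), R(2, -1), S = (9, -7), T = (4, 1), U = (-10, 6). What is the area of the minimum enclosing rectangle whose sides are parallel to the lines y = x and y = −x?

In coordinates u = x + y, v = x − y the rectangle is axis-aligned; the map (x,y)→(u,v) scales areas by 2.
u-values: 14, 16, 1, 2, 5, -4; range = 16 − (-4) = 20.
v-values: 2, -2, 3, 16, 3, -16; range = 16 − (-16) = 32.
Area = (20 × 32) / 2 = 320.

320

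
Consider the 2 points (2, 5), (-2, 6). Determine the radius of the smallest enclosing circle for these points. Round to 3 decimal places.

2.062

The smallest circle enclosing two points has them as diameter endpoints.
Centre = midpoint = (0, 5.5); r² = |(2, 5)−(-2, 6)|²/4 = 17/4 = 4.25.
r = √(4.25) ≈ 2.062.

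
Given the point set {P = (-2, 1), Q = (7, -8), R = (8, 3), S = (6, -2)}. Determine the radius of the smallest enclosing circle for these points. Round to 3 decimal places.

The minimum enclosing circle of a finite set is fixed by two of the points (as a diameter) or three (as a circumcircle).
The minimum enclosing circle is determined by three boundary points: P, Q, R.
Their circumcentre is (23/6, -13/6) with r² = 793/18.
The farthest remaining point S is at distance² 85/18 ≤ 793/18.
r = √(793/18) ≈ 6.637.

6.637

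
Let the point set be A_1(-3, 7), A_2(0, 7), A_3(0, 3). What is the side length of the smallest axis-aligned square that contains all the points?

The bounding box has width 3 and height 4.
An axis-aligned square enclosing the set must have side ≥ max(width, height).
So the minimum side is max(3, 4) = 4.

4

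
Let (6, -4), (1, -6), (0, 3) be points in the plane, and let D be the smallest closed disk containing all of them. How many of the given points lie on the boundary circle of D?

Call the three points A, B, C in the order given.
Side lengths²: AB² = 29, AC² = 85, BC² = 82.
Since AC² = 85 < 82 + 29 = 111, the triangle is acute, so the smallest enclosing circle is the circumcircle.
Circumcentre = (191/94, -125/94), r² = 101065/4418.
The points at distance exactly r from the centre are (6, -4), (1, -6), (0, 3) — 3 points.

3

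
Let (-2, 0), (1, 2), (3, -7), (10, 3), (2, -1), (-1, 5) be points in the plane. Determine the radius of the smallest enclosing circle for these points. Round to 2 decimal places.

6.96

The minimum enclosing circle is determined by three boundary points: (3, -7), (10, 3), (-1, 5).
Their circumcentre is (233/62, -5/62) with r² = 93125/1922.
The farthest remaining point (-2, 0) is at distance² 63737/1922 ≤ 93125/1922.
r = √(93125/1922) ≈ 6.96.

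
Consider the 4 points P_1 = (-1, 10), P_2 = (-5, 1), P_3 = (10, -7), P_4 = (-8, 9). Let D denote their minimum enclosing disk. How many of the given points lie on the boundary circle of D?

The minimum enclosing circle of a finite set is fixed by two of the points (as a diameter) or three (as a circumcircle).
The farthest pair is P_3–P_4 with squared distance 580. The circle on this segment as diameter has centre (1, 1) and r² = 580/4 = 145.
Check P_1: distance² to centre = 85 ≤ 145, so it lies inside.
All remaining points lie in this disk, and no smaller disk contains both endpoints, so this is the minimum enclosing circle.
The points at distance exactly r from the centre are P_3, P_4 — 2 points.

2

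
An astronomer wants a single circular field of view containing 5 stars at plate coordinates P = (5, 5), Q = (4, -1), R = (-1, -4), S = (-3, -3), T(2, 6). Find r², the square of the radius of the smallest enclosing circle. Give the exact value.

32

By Welzl's lemma the MEC is supported by two points (diametrically opposite) or three points (on a circumcircle).
The farthest pair is P–S with squared distance 128. The circle on this segment as diameter has centre (1, 1) and r² = 128/4 = 32.
Check Q: distance² to centre = 13 ≤ 32, so it lies inside.
All remaining points lie in this disk, and no smaller disk contains both endpoints, so this is the minimum enclosing circle.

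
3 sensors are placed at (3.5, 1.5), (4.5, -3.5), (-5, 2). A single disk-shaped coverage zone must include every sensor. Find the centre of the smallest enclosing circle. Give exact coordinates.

Call the three points A, B, C in the order given.
Side lengths²: AB² = 26, AC² = 72.5, BC² = 120.5.
Since BC² = 120.5 ≥ 72.5 + 26 = 98.5, the angle opposite BC is not acute, so the smallest enclosing circle has BC as diameter.
Centre = midpoint of BC = (-0.25, -0.75), r² = 120.5/4 = 30.125.
Centre = (-0.25, -0.75).

(-0.25, -0.75)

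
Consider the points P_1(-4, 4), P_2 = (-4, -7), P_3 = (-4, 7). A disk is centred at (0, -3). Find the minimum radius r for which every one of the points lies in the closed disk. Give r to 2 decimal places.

10.77

The required radius is the distance from (0, -3) to the farthest point.
Squared distances: 65, 32, 116.
Maximum is 116, attained at P_3.
r = √116 ≈ 10.77.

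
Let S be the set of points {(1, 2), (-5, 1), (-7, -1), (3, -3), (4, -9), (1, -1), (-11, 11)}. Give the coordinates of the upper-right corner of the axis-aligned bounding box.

x-range [-11, 4], y-range [-9, 11].
The upper-right corner is (4, 11).

(4, 11)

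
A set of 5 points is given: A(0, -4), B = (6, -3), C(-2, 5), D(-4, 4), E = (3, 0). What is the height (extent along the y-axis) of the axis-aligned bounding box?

9

max y = 5, min y = -4, so height = 9.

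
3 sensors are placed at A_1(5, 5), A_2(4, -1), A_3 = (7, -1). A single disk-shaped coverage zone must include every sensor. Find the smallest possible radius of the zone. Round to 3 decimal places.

Side lengths²: A_1A_2² = 37, A_1A_3² = 40, A_2A_3² = 9.
Since A_1A_3² = 40 < 37 + 9 = 46, the triangle is acute, so the smallest enclosing circle is the circumcircle.
Circumcentre = (5.5, 11/6), r² = 185/18.
r = √(185/18) ≈ 3.206.

3.206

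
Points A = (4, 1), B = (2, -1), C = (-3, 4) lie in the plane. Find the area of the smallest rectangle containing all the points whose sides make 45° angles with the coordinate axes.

20

In coordinates u = x + y, v = x − y the rectangle is axis-aligned; the map (x,y)→(u,v) scales areas by 2.
u-values: 5, 1, 1; range = 5 − 1 = 4.
v-values: 3, 3, -7; range = 3 − (-7) = 10.
Area = (4 × 10) / 2 = 20.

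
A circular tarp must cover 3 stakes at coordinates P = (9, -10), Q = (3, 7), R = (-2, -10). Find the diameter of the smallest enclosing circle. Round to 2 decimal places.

18.79

Side lengths²: PQ² = 325, PR² = 121, QR² = 314.
Since PQ² = 325 < 314 + 121 = 435, the triangle is acute, so the smallest enclosing circle is the circumcircle.
Circumcentre = (3.5, -81/34), r² = 51025/578.
Diameter = 2r = 2√(51025/578) ≈ 18.79.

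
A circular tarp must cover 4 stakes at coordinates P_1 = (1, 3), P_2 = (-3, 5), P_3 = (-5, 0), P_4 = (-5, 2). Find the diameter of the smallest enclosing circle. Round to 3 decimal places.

A smallest enclosing disk is always determined by at most three of the input points on its boundary.
The minimum enclosing circle is determined by three boundary points: P_1, P_2, P_3.
Their circumcentre is (-2.125, 1.75) with r² = 11.328125.
The farthest remaining point P_4 is at distance² 8.328125 ≤ 11.328125.
Diameter = 2r = 2√(11.328125) ≈ 6.731.

6.731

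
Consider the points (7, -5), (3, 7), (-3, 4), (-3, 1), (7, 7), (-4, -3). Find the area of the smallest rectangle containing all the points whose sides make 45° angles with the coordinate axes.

199.5

In coordinates u = x + y, v = x − y the rectangle is axis-aligned; the map (x,y)→(u,v) scales areas by 2.
u-values: 2, 10, 1, -2, 14, -7; range = 14 − (-7) = 21.
v-values: 12, -4, -7, -4, 0, -1; range = 12 − (-7) = 19.
Area = (21 × 19) / 2 = 199.5.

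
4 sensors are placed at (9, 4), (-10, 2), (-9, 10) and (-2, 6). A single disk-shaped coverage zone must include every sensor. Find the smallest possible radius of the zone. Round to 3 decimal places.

9.742

The minimum enclosing circle of a finite set is fixed by two of the points (as a diameter) or three (as a circumcircle).
The minimum enclosing circle is determined by three boundary points: (9, 4), (-10, 2), (-9, 10).
Their circumcentre is (-0.7, 4.9) with r² = 94.9.
The farthest remaining point (-2, 6) is at distance² 2.9 ≤ 94.9.
r = √(94.9) ≈ 9.742.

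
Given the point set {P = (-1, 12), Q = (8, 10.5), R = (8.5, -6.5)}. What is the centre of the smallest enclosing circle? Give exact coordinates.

Side lengths²: PQ² = 83.25, PR² = 432.5, QR² = 289.25.
Since PR² = 432.5 ≥ 289.25 + 83.25 = 372.5, the angle opposite PR is not acute, so the smallest enclosing circle has PR as diameter.
Centre = midpoint of PR = (3.75, 2.75), r² = 432.5/4 = 108.125.
Centre = (3.75, 2.75).

(3.75, 2.75)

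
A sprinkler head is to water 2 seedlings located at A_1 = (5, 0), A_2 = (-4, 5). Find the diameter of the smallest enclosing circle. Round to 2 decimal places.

The smallest circle enclosing two points has them as diameter endpoints.
Centre = midpoint = (0.5, 2.5); r² = |A_1A_2|²/4 = 106/4 = 26.5.
Diameter = 2r = 2√(26.5) ≈ 10.30.

10.30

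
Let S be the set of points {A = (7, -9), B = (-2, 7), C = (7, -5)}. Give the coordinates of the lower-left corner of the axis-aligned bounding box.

x-range [-2, 7], y-range [-9, 7].
The lower-left corner is (-2, -9).

(-2, -9)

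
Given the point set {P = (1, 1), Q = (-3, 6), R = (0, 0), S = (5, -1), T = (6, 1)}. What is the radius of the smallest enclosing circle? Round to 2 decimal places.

5.32

By Welzl's lemma the MEC is supported by two points (diametrically opposite) or three points (on a circumcircle).
The farthest pair is Q–S with squared distance 113. The circle on this segment as diameter has centre (1, 2.5) and r² = 113/4 = 28.25.
Check P: distance² to centre = 2.25 ≤ 28.25, so it lies inside.
All remaining points lie in this disk, and no smaller disk contains both endpoints, so this is the minimum enclosing circle.
r = √(28.25) ≈ 5.32.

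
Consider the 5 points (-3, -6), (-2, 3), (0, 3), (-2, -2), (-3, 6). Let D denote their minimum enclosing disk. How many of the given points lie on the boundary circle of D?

A smallest enclosing disk is always determined by at most three of the input points on its boundary.
The farthest pair is (-3, -6)–(-3, 6) with squared distance 144. The circle on this segment as diameter has centre (-3, 0) and r² = 144/4 = 36.
Check (-2, 3): distance² to centre = 10 ≤ 36, so it lies inside.
All remaining points lie in this disk, and no smaller disk contains both endpoints, so this is the minimum enclosing circle.
The points at distance exactly r from the centre are (-3, -6), (-3, 6) — 2 points.

2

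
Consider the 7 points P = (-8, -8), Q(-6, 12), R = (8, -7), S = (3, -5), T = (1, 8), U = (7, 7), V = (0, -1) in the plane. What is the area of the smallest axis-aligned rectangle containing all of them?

x ranges over [-8, 8], width 16.
y ranges over [-8, 12], height 20.
Area = 16 × 20 = 320.

320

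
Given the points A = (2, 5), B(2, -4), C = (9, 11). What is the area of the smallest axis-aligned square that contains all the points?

225

The bounding box has width 7 and height 15.
An axis-aligned square enclosing the set must have side ≥ max(width, height).
So the minimum side is max(7, 15) = 15.
Area = 15² = 225.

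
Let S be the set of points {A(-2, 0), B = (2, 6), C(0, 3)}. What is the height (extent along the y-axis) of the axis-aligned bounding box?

6

max y = 6, min y = 0, so height = 6.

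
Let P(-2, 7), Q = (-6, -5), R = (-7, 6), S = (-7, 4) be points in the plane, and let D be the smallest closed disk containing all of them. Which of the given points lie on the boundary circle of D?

P, Q

A smallest enclosing disk is always determined by at most three of the input points on its boundary.
The farthest pair is P–Q with squared distance 160. The circle on this segment as diameter has centre (-4, 1) and r² = 160/4 = 40.
Check R: distance² to centre = 34 ≤ 40, so it lies inside.
All remaining points lie in this disk, and no smaller disk contains both endpoints, so this is the minimum enclosing circle.
The points at distance exactly r from the centre are P, Q — 2 points.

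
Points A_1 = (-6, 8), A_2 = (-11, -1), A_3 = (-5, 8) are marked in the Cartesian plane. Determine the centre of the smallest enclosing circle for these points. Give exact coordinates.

Side lengths²: A_1A_2² = 106, A_1A_3² = 1, A_2A_3² = 117.
Since A_2A_3² = 117 ≥ 106 + 1 = 107, the angle opposite A_2A_3 is not acute, so the smallest enclosing circle has A_2A_3 as diameter.
Centre = midpoint of A_2A_3 = (-8, 3.5), r² = 117/4 = 29.25.
Centre = (-8, 3.5).

(-8, 3.5)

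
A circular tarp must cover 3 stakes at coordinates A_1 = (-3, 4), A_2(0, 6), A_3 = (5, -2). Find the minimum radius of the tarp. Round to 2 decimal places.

5.00

Side lengths²: A_1A_2² = 13, A_1A_3² = 100, A_2A_3² = 89.
Since A_1A_3² = 100 < 89 + 13 = 102, the triangle is acute, so the smallest enclosing circle is the circumcircle.
Circumcentre = (37/34, 19/17), r² = 28925/1156.
r = √(28925/1156) ≈ 5.00.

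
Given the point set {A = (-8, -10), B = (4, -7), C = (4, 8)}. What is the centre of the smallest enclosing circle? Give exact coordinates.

Side lengths²: AB² = 153, AC² = 468, BC² = 225.
Since AC² = 468 ≥ 225 + 153 = 378, the angle opposite AC is not acute, so the smallest enclosing circle has AC as diameter.
Centre = midpoint of AC = (-2, -1), r² = 468/4 = 117.
Centre = (-2, -1).

(-2, -1)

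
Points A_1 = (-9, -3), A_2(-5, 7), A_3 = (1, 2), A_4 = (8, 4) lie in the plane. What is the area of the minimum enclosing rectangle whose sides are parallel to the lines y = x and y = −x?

192

In coordinates u = x + y, v = x − y the rectangle is axis-aligned; the map (x,y)→(u,v) scales areas by 2.
u-values: -12, 2, 3, 12; range = 12 − (-12) = 24.
v-values: -6, -12, -1, 4; range = 4 − (-12) = 16.
Area = (24 × 16) / 2 = 192.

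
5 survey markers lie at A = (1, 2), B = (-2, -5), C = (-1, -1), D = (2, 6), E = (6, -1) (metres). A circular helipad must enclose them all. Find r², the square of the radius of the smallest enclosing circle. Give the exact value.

By Welzl's lemma the MEC is supported by two points (diametrically opposite) or three points (on a circumcircle).
The minimum enclosing circle is determined by three boundary points: B, D, E.
Their circumcentre is (11/36, 7/18) with r² = 44525/1296.
The farthest remaining point C is at distance² 4709/1296 ≤ 44525/1296.

44525/1296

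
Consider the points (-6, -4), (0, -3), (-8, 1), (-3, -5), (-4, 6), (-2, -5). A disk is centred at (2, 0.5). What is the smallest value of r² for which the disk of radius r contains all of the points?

The required radius is the distance from (2, 0.5) to the farthest point.
Squared distances: 84.25, 16.25, 100.25, 55.25, 66.25, 46.25.
Maximum is 100.25, attained at (-8, 1).

100.25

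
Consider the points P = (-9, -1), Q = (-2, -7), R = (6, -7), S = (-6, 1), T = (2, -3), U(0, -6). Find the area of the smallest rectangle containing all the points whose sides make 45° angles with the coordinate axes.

94.5

In coordinates u = x + y, v = x − y the rectangle is axis-aligned; the map (x,y)→(u,v) scales areas by 2.
u-values: -10, -9, -1, -5, -1, -6; range = -1 − (-10) = 9.
v-values: -8, 5, 13, -7, 5, 6; range = 13 − (-8) = 21.
Area = (9 × 21) / 2 = 94.5.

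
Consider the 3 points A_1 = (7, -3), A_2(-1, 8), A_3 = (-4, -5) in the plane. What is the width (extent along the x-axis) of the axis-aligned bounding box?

max x = 7, min x = -4, so width = 11.

11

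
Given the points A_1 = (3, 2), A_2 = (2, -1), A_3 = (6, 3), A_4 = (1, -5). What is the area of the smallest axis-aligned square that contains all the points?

64

The bounding box has width 5 and height 8.
An axis-aligned square enclosing the set must have side ≥ max(width, height).
So the minimum side is max(5, 8) = 8.
Area = 8² = 64.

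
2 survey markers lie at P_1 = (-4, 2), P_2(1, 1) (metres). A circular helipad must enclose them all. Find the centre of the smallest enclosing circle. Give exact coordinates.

The smallest circle enclosing two points has them as diameter endpoints.
Centre = midpoint = (-1.5, 1.5); r² = |P_1P_2|²/4 = 26/4 = 6.5.
Centre = (-1.5, 1.5).

(-1.5, 1.5)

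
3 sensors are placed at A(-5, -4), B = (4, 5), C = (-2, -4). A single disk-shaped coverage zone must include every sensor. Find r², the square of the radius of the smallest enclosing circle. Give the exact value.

Side lengths²: AB² = 162, AC² = 9, BC² = 117.
Since AB² = 162 ≥ 117 + 9 = 126, the angle opposite AB is not acute, so the smallest enclosing circle has AB as diameter.
Centre = midpoint of AB = (-0.5, 0.5), r² = 162/4 = 40.5.

40.5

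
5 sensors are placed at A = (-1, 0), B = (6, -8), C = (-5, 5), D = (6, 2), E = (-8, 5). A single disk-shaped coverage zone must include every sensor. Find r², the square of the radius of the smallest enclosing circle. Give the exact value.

A smallest enclosing disk is always determined by at most three of the input points on its boundary.
The farthest pair is B–E with squared distance 365. The circle on this segment as diameter has centre (-1, -1.5) and r² = 365/4 = 91.25.
Check A: distance² to centre = 2.25 ≤ 91.25, so it lies inside.
All remaining points lie in this disk, and no smaller disk contains both endpoints, so this is the minimum enclosing circle.

91.25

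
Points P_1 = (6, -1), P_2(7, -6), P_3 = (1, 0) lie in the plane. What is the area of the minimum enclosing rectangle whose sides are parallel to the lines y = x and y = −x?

In coordinates u = x + y, v = x − y the rectangle is axis-aligned; the map (x,y)→(u,v) scales areas by 2.
u-values: 5, 1, 1; range = 5 − 1 = 4.
v-values: 7, 13, 1; range = 13 − 1 = 12.
Area = (4 × 12) / 2 = 24.

24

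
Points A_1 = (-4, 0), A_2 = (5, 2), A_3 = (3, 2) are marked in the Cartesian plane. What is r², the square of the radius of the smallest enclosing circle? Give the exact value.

21.25

Side lengths²: A_1A_2² = 85, A_1A_3² = 53, A_2A_3² = 4.
Since A_1A_2² = 85 ≥ 53 + 4 = 57, the angle opposite A_1A_2 is not acute, so the smallest enclosing circle has A_1A_2 as diameter.
Centre = midpoint of A_1A_2 = (0.5, 1), r² = 85/4 = 21.25.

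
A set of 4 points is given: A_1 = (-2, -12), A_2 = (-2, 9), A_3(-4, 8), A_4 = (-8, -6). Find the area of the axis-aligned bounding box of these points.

x ranges over [-8, -2], width 6.
y ranges over [-12, 9], height 21.
Area = 6 × 21 = 126.

126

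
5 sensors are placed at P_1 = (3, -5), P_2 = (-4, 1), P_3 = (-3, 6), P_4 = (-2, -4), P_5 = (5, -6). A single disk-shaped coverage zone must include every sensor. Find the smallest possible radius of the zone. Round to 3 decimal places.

By Welzl's lemma the MEC is supported by two points (diametrically opposite) or three points (on a circumcircle).
The farthest pair is P_3–P_5 with squared distance 208. The circle on this segment as diameter has centre (1, 0) and r² = 208/4 = 52.
Check P_1: distance² to centre = 29 ≤ 52, so it lies inside.
All remaining points lie in this disk, and no smaller disk contains both endpoints, so this is the minimum enclosing circle.
r = √52 ≈ 7.211.

7.211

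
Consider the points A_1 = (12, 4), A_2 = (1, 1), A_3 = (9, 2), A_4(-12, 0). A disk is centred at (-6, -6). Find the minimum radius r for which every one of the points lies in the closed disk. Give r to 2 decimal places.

The required radius is the distance from (-6, -6) to the farthest point.
Squared distances: 424, 98, 289, 72.
Maximum is 424, attained at A_1.
r = √424 ≈ 20.59.

20.59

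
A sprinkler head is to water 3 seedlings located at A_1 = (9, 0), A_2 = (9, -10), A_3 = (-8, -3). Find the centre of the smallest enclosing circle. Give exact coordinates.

(19/17, -5)

Side lengths²: A_1A_2² = 100, A_1A_3² = 298, A_2A_3² = 338.
Since A_2A_3² = 338 < 298 + 100 = 398, the triangle is acute, so the smallest enclosing circle is the circumcircle.
Circumcentre = (19/17, -5), r² = 25181/289.
Centre = (19/17, -5).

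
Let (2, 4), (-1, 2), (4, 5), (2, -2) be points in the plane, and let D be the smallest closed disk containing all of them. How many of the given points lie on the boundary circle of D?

A smallest enclosing disk is always determined by at most three of the input points on its boundary.
The minimum enclosing circle is determined by three boundary points: (-1, 2), (4, 5), (2, -2).
Their circumcentre is (153/58, 93/58) with r² = 22525/1682.
The farthest remaining point (2, 4) is at distance² 10345/1682 ≤ 22525/1682.
The points at distance exactly r from the centre are (-1, 2), (4, 5), (2, -2) — 3 points.

3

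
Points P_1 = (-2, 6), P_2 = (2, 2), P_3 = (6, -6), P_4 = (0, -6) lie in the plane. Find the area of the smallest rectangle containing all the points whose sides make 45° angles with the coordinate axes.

In coordinates u = x + y, v = x − y the rectangle is axis-aligned; the map (x,y)→(u,v) scales areas by 2.
u-values: 4, 4, 0, -6; range = 4 − (-6) = 10.
v-values: -8, 0, 12, 6; range = 12 − (-8) = 20.
Area = (10 × 20) / 2 = 100.

100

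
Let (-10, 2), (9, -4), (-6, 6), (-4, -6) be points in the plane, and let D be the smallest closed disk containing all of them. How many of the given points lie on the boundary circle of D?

A smallest enclosing disk is always determined by at most three of the input points on its boundary.
The farthest pair is (-10, 2)–(9, -4) with squared distance 397. The circle on this segment as diameter has centre (-0.5, -1) and r² = 397/4 = 99.25.
Check (-6, 6): distance² to centre = 79.25 ≤ 99.25, so it lies inside.
All remaining points lie in this disk, and no smaller disk contains both endpoints, so this is the minimum enclosing circle.
The points at distance exactly r from the centre are (-10, 2), (9, -4) — 2 points.

2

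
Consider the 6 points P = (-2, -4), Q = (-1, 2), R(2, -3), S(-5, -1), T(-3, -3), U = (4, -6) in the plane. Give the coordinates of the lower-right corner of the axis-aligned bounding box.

x-range [-5, 4], y-range [-6, 2].
The lower-right corner is (4, -6).

(4, -6)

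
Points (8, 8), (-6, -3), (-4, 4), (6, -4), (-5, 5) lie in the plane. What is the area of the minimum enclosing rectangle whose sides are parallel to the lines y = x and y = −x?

In coordinates u = x + y, v = x − y the rectangle is axis-aligned; the map (x,y)→(u,v) scales areas by 2.
u-values: 16, -9, 0, 2, 0; range = 16 − (-9) = 25.
v-values: 0, -3, -8, 10, -10; range = 10 − (-10) = 20.
Area = (25 × 20) / 2 = 250.

250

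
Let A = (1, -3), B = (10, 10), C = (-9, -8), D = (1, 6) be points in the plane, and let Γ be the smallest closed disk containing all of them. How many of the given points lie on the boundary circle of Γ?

2

By Welzl's lemma the MEC is supported by two points (diametrically opposite) or three points (on a circumcircle).
The farthest pair is B–C with squared distance 685. The circle on this segment as diameter has centre (0.5, 1) and r² = 685/4 = 171.25.
Check A: distance² to centre = 16.25 ≤ 171.25, so it lies inside.
All remaining points lie in this disk, and no smaller disk contains both endpoints, so this is the minimum enclosing circle.
The points at distance exactly r from the centre are B, C — 2 points.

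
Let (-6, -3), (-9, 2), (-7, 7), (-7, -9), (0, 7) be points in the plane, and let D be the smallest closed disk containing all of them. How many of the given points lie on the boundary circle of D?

By Welzl's lemma the MEC is supported by two points (diametrically opposite) or three points (on a circumcircle).
The farthest pair is (-7, -9)–(0, 7) with squared distance 305. The circle on this segment as diameter has centre (-3.5, -1) and r² = 305/4 = 76.25.
Check (-6, -3): distance² to centre = 10.25 ≤ 76.25, so it lies inside.
All remaining points lie in this disk, and no smaller disk contains both endpoints, so this is the minimum enclosing circle.
The points at distance exactly r from the centre are (-7, 7), (-7, -9), (0, 7) — 3 points.

3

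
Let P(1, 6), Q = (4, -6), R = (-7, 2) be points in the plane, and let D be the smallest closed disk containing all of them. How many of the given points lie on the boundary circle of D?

Side lengths²: PQ² = 153, PR² = 80, QR² = 185.
Since QR² = 185 < 153 + 80 = 233, the triangle is acute, so the smallest enclosing circle is the circumcircle.
Circumcentre = (-11/18, -7/9), r² = 15725/324.
The points at distance exactly r from the centre are P, Q, R — 3 points.

3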